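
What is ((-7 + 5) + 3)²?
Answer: 1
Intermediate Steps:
((-7 + 5) + 3)² = (-2 + 3)² = 1² = 1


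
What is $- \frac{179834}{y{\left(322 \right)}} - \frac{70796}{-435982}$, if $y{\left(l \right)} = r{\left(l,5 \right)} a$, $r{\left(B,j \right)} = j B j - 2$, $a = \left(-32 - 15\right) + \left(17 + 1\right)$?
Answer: $\frac{23731901755}{25438677736} \approx 0.93291$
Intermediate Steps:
$a = -29$ ($a = -47 + 18 = -29$)
$r{\left(B,j \right)} = -2 + B j^{2}$ ($r{\left(B,j \right)} = B j j - 2 = B j^{2} - 2 = -2 + B j^{2}$)
$y{\left(l \right)} = 58 - 725 l$ ($y{\left(l \right)} = \left(-2 + l 5^{2}\right) \left(-29\right) = \left(-2 + l 25\right) \left(-29\right) = \left(-2 + 25 l\right) \left(-29\right) = 58 - 725 l$)
$- \frac{179834}{y{\left(322 \right)}} - \frac{70796}{-435982} = - \frac{179834}{58 - 233450} - \frac{70796}{-435982} = - \frac{179834}{58 - 233450} - - \frac{35398}{217991} = - \frac{179834}{-233392} + \frac{35398}{217991} = \left(-179834\right) \left(- \frac{1}{233392}\right) + \frac{35398}{217991} = \frac{89917}{116696} + \frac{35398}{217991} = \frac{23731901755}{25438677736}$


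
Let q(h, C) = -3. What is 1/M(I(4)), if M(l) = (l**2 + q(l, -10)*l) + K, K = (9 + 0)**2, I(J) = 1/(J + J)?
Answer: 64/5161 ≈ 0.012401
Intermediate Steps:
I(J) = 1/(2*J)
K = 81 (K = 9**2 = 81)
M(l) = 81 + l**2 - 3*l (M(l) = (l**2 - 3*l) + 81 = 81 + l**2 - 3*l)
1/M(I(4)) = 1/(81 + ((1/2)/4)**2 - 3/(2*4)) = 1/(81 + ((1/2)*(1/4))**2 - 3/(2*4)) = 1/(81 + (1/8)**2 - 3*1/8) = 1/(81 + 1/64 - 3/8) = 1/(5161/64) = 64/5161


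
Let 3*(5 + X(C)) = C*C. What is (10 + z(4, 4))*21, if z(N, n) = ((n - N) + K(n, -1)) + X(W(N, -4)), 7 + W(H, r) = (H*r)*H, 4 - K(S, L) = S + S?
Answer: 35308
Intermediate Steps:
K(S, L) = 4 - 2*S (K(S, L) = 4 - (S + S) = 4 - 2*S)
W(H, r) = -7 + r*H² (W(H, r) = -7 + (H*r)*H = -7 + r*H²)
X(C) = -5 + C²/3 (X(C) = -5 + (C*C)/3 = -5 + C²/3)
z(N, n) = -1 - N - n + (-7 - 4*N²)²/3 (z(N, n) = ((n - N) + (4 - 2*n)) + (-5 + (-7 - 4*N²)²/3) = (4 - N - n) + (-5 + (-7 - 4*N²)²/3) = -1 - N - n + (-7 - 4*N²)²/3)
(10 + z(4, 4))*21 = (10 + (-1 - 1*4 - 1*4 + (7 + 4*4²)²/3))*21 = (10 + (-1 - 4 - 4 + (7 + 4*16)²/3))*21 = (10 + (-1 - 4 - 4 + (7 + 64)²/3))*21 = (10 + (-1 - 4 - 4 + (⅓)*71²))*21 = (10 + (-1 - 4 - 4 + (⅓)*5041))*21 = (10 + (-1 - 4 - 4 + 5041/3))*21 = (10 + 5014/3)*21 = (5044/3)*21 = 35308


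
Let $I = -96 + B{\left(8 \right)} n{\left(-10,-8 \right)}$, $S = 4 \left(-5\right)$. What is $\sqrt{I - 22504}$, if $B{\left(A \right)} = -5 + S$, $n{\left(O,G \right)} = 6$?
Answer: $5 i \sqrt{910} \approx 150.83 i$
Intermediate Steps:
$S = -20$
$B{\left(A \right)} = -25$ ($B{\left(A \right)} = -5 - 20 = -25$)
$I = -246$ ($I = -96 - 150 = -246$)
$\sqrt{I - 22504} = \sqrt{-246 - 22504} = \sqrt{-22750} = 5 i \sqrt{910}$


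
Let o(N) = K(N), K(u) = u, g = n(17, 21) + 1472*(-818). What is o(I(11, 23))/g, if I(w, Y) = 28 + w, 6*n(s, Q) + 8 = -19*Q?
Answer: -234/7224983 ≈ -3.2388e-5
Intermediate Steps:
n(s, Q) = -4/3 - 19*Q/6 (n(s, Q) = -4/3 + (-19*Q)/6 = -4/3 - 19*Q/6)
g = -7224983/6 (g = (-4/3 - 19/6*21) + 1472*(-818) = (-4/3 - 133/2) - 1204096 = -407/6 - 1204096 = -7224983/6 ≈ -1.2042e+6)
o(N) = N
o(I(11, 23))/g = (28 + 11)/(-7224983/6) = 39*(-6/7224983) = -234/7224983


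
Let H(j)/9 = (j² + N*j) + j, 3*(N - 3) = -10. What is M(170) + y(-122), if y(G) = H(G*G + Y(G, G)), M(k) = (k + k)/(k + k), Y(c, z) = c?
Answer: 1961338369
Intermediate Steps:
N = -⅓ (N = 3 + (⅓)*(-10) = 3 - 10/3 = -⅓ ≈ -0.33333)
M(k) = 1 (M(k) = (2*k)/((2*k)) = (2*k)*(1/(2*k)) = 1)
H(j) = 6*j + 9*j² (H(j) = 9*((j² - j/3) + j) = 9*(j² + 2*j/3) = 6*j + 9*j²)
y(G) = 3*(G + G²)*(2 + 3*G + 3*G²) (y(G) = 3*(G*G + G)*(2 + 3*(G*G + G)) = 3*(G² + G)*(2 + 3*(G² + G)) = 3*(G + G²)*(2 + 3*(G + G²)) = 3*(G + G²)*(2 + (3*G + 3*G²)) = 3*(G + G²)*(2 + 3*G + 3*G²))
M(170) + y(-122) = 1 + 3*(-122)*(1 - 122)*(2 + 3*(-122) + 3*(-122)²) = 1 + 3*(-122)*(-121)*(2 - 366 + 3*14884) = 1 + 3*(-122)*(-121)*(2 - 366 + 44652) = 1 + 3*(-122)*(-121)*44288 = 1 + 1961338368 = 1961338369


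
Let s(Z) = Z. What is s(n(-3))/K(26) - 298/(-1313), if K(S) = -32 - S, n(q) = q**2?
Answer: 5467/76154 ≈ 0.071789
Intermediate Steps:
s(n(-3))/K(26) - 298/(-1313) = (-3)**2/(-32 - 1*26) - 298/(-1313) = 9/(-32 - 26) - 298*(-1/1313) = 9/(-58) + 298/1313 = 9*(-1/58) + 298/1313 = -9/58 + 298/1313 = 5467/76154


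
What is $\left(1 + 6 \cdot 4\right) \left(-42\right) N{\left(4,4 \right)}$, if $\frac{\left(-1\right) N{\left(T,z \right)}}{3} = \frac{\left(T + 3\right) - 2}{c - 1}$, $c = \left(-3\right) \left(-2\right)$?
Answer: $3150$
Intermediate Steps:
$c = 6$
$N{\left(T,z \right)} = - \frac{3}{5} - \frac{3 T}{5}$ ($N{\left(T,z \right)} = - 3 \frac{\left(T + 3\right) - 2}{6 - 1} = - 3 \frac{\left(3 + T\right) - 2}{5} = - 3 \left(1 + T\right) \frac{1}{5} = - 3 \left(\frac{1}{5} + \frac{T}{5}\right) = - \frac{3}{5} - \frac{3 T}{5}$)
$\left(1 + 6 \cdot 4\right) \left(-42\right) N{\left(4,4 \right)} = \left(1 + 6 \cdot 4\right) \left(-42\right) \left(- \frac{3}{5} - \frac{12}{5}\right) = \left(1 + 24\right) \left(-42\right) \left(- \frac{3}{5} - \frac{12}{5}\right) = 25 \left(-42\right) \left(-3\right) = \left(-1050\right) \left(-3\right) = 3150$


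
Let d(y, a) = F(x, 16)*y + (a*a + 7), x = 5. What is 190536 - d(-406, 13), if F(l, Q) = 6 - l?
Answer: 190766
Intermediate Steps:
d(y, a) = 7 + y + a² (d(y, a) = (6 - 1*5)*y + (a*a + 7) = (6 - 5)*y + (a² + 7) = 1*y + (7 + a²) = y + (7 + a²) = 7 + y + a²)
190536 - d(-406, 13) = 190536 - (7 - 406 + 13²) = 190536 - (7 - 406 + 169) = 190536 - 1*(-230) = 190536 + 230 = 190766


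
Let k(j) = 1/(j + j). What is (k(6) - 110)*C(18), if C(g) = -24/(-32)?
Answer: -1319/16 ≈ -82.438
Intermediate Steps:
C(g) = 3/4 (C(g) = -24*(-1/32) = 3/4)
k(j) = 1/(2*j)
(k(6) - 110)*C(18) = ((1/2)/6 - 110)*(3/4) = ((1/2)*(1/6) - 110)*(3/4) = (1/12 - 110)*(3/4) = -1319/12*3/4 = -1319/16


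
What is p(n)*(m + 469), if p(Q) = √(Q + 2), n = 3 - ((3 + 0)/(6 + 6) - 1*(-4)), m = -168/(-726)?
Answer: 56777*√3/242 ≈ 406.37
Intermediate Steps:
m = 28/121 (m = -168*(-1/726) = 28/121 ≈ 0.23141)
n = -5/4 (n = 3 - (3/12 + 4) = 3 - (3*(1/12) + 4) = 3 - (¼ + 4) = 3 - 1*17/4 = 3 - 17/4 = -5/4 ≈ -1.2500)
p(Q) = √(2 + Q)
p(n)*(m + 469) = √(2 - 5/4)*(28/121 + 469) = √(¾)*(56777/121) = (√3/2)*(56777/121) = 56777*√3/242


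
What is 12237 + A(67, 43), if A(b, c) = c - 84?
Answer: 12196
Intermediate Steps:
A(b, c) = -84 + c
12237 + A(67, 43) = 12237 + (-84 + 43) = 12237 - 41 = 12196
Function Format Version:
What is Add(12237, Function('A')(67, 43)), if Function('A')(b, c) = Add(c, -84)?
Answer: 12196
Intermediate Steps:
Function('A')(b, c) = Add(-84, c)
Add(12237, Function('A')(67, 43)) = Add(12237, Add(-84, 43)) = Add(12237, -41) = 12196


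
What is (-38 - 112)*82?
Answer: -12300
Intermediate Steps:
(-38 - 112)*82 = -150*82 = -12300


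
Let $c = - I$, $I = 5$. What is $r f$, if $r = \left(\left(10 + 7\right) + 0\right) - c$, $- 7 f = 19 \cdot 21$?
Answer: $-1254$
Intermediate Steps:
$c = -5$ ($c = \left(-1\right) 5 = -5$)
$f = -57$ ($f = - \frac{19 \cdot 21}{7} = \left(- \frac{1}{7}\right) 399 = -57$)
$r = 22$ ($r = \left(\left(10 + 7\right) + 0\right) - -5 = \left(17 + 0\right) + 5 = 17 + 5 = 22$)
$r f = 22 \left(-57\right) = -1254$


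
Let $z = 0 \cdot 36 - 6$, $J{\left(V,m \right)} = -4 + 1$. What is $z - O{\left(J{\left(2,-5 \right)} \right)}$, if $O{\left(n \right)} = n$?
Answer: $-3$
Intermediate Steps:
$J{\left(V,m \right)} = -3$
$z = -6$ ($z = 0 - 6 = -6$)
$z - O{\left(J{\left(2,-5 \right)} \right)} = -6 - -3 = -6 + 3 = -3$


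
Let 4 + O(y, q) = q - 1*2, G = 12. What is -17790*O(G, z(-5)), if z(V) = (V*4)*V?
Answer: -1672260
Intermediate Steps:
z(V) = 4*V² (z(V) = (4*V)*V = 4*V²)
O(y, q) = -6 + q (O(y, q) = -4 + (q - 1*2) = -4 + (q - 2) = -4 + (-2 + q) = -6 + q)
-17790*O(G, z(-5)) = -17790*(-6 + 4*(-5)²) = -17790*(-6 + 4*25) = -17790*(-6 + 100) = -17790*94 = -1672260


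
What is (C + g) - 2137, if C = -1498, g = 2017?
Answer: -1618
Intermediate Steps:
(C + g) - 2137 = (-1498 + 2017) - 2137 = 519 - 2137 = -1618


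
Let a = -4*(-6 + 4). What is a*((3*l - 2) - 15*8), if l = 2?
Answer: -928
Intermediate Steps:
a = 8 (a = -4*(-2) = 8)
a*((3*l - 2) - 15*8) = 8*((3*2 - 2) - 15*8) = 8*((6 - 2) - 120) = 8*(4 - 120) = 8*(-116) = -928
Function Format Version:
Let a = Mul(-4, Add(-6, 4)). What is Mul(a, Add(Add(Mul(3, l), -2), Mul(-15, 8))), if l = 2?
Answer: -928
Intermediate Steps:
a = 8 (a = Mul(-4, -2) = 8)
Mul(a, Add(Add(Mul(3, l), -2), Mul(-15, 8))) = Mul(8, Add(Add(Mul(3, 2), -2), Mul(-15, 8))) = Mul(8, Add(Add(6, -2), -120)) = Mul(8, Add(4, -120)) = Mul(8, -116) = -928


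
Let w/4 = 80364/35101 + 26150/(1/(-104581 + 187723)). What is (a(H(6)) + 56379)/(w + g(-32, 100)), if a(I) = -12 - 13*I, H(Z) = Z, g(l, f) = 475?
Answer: 68131041/10526249688539 ≈ 6.4725e-6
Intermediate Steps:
w = 305261224294656/35101 (w = 4*(80364/35101 + 26150/(1/(-104581 + 187723))) = 4*(80364*(1/35101) + 26150/(1/83142)) = 4*(80364/35101 + 26150/(1/83142)) = 4*(80364/35101 + 26150*83142) = 4*(80364/35101 + 2174163300) = 4*(76315306073664/35101) = 305261224294656/35101 ≈ 8.6967e+9)
(a(H(6)) + 56379)/(w + g(-32, 100)) = ((-12 - 13*6) + 56379)/(305261224294656/35101 + 475) = ((-12 - 78) + 56379)/(305261240967631/35101) = (-90 + 56379)*(35101/305261240967631) = 56289*(35101/305261240967631) = 68131041/10526249688539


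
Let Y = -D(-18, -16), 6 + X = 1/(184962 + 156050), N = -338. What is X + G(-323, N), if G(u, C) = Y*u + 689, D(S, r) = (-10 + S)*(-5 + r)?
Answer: 64999274285/341012 ≈ 1.9061e+5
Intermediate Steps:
X = -2046071/341012 (X = -6 + 1/(184962 + 156050) = -6 + 1/341012 = -2046071/341012 ≈ -6.0000)
Y = -588 (Y = -(50 - 10*(-16) - 5*(-18) - 18*(-16)) = -(50 + 160 + 90 + 288) = -1*588 = -588)
G(u, C) = 689 - 588*u (G(u, C) = -588*u + 689 = 689 - 588*u)
X + G(-323, N) = -2046071/341012 + (689 - 588*(-323)) = -2046071/341012 + (689 + 189924) = -2046071/341012 + 190613 = 64999274285/341012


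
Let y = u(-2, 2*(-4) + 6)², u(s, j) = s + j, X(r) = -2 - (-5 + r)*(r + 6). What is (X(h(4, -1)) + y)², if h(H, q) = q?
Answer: 1936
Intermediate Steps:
X(r) = -2 - (-5 + r)*(6 + r)
u(s, j) = j + s
y = 16 (y = ((2*(-4) + 6) - 2)² = ((-8 + 6) - 2)² = (-2 - 2)² = (-4)² = 16)
(X(h(4, -1)) + y)² = ((28 - 1*(-1) - 1*(-1)²) + 16)² = ((28 + 1 - 1*1) + 16)² = ((28 + 1 - 1) + 16)² = (28 + 16)² = 44² = 1936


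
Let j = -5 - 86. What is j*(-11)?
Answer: 1001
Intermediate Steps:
j = -91
j*(-11) = -91*(-11) = 1001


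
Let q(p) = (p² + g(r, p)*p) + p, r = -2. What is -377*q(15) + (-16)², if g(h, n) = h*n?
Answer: 79426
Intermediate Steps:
q(p) = p - p² (q(p) = (p² + (-2*p)*p) + p = (p² - 2*p²) + p = -p² + p = p - p²)
-377*q(15) + (-16)² = -5655*(1 - 1*15) + (-16)² = -5655*(1 - 15) + 256 = -5655*(-14) + 256 = -377*(-210) + 256 = 79170 + 256 = 79426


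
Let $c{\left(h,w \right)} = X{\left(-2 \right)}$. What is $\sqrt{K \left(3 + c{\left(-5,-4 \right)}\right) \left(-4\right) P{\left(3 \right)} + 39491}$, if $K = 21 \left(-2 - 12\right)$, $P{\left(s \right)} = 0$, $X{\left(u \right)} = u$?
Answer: $\sqrt{39491} \approx 198.72$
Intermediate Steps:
$c{\left(h,w \right)} = -2$
$K = -294$ ($K = 21 \left(-14\right) = -294$)
$\sqrt{K \left(3 + c{\left(-5,-4 \right)}\right) \left(-4\right) P{\left(3 \right)} + 39491} = \sqrt{- 294 \left(3 - 2\right) \left(-4\right) 0 + 39491} = \sqrt{- 294 \cdot 1 \left(-4\right) 0 + 39491} = \sqrt{- 294 \left(\left(-4\right) 0\right) + 39491} = \sqrt{\left(-294\right) 0 + 39491} = \sqrt{0 + 39491} = \sqrt{39491}$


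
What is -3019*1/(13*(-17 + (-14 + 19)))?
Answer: 3019/156 ≈ 19.353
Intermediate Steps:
-3019*1/(13*(-17 + (-14 + 19))) = -3019*1/(13*(-17 + 5)) = -3019/(13*(-12)) = -3019/(-156) = -3019*(-1/156) = 3019/156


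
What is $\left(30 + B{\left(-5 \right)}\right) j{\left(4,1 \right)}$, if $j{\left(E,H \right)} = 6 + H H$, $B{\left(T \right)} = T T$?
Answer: $385$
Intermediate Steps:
$B{\left(T \right)} = T^{2}$
$j{\left(E,H \right)} = 6 + H^{2}$
$\left(30 + B{\left(-5 \right)}\right) j{\left(4,1 \right)} = \left(30 + \left(-5\right)^{2}\right) \left(6 + 1^{2}\right) = \left(30 + 25\right) \left(6 + 1\right) = 55 \cdot 7 = 385$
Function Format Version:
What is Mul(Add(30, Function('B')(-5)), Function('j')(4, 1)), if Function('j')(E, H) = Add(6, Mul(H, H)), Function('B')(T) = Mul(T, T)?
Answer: 385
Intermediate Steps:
Function('B')(T) = Pow(T, 2)
Function('j')(E, H) = Add(6, Pow(H, 2))
Mul(Add(30, Function('B')(-5)), Function('j')(4, 1)) = Mul(Add(30, Pow(-5, 2)), Add(6, Pow(1, 2))) = Mul(Add(30, 25), Add(6, 1)) = Mul(55, 7) = 385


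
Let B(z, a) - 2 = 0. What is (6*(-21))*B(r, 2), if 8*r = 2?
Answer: -252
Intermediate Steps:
r = ¼ (r = (⅛)*2 = ¼ ≈ 0.25000)
B(z, a) = 2 (B(z, a) = 2 + 0 = 2)
(6*(-21))*B(r, 2) = (6*(-21))*2 = -126*2 = -252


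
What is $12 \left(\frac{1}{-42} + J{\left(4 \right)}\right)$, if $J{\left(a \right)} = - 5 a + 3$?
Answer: $- \frac{1430}{7} \approx -204.29$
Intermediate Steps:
$J{\left(a \right)} = 3 - 5 a$
$12 \left(\frac{1}{-42} + J{\left(4 \right)}\right) = 12 \left(\frac{1}{-42} + \left(3 - 20\right)\right) = 12 \left(- \frac{1}{42} + \left(3 - 20\right)\right) = 12 \left(- \frac{1}{42} - 17\right) = 12 \left(- \frac{715}{42}\right) = - \frac{1430}{7}$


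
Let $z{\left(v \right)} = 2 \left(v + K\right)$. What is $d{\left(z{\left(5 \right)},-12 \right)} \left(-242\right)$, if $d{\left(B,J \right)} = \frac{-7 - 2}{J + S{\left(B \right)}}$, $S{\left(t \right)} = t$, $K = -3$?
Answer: $- \frac{1089}{4} \approx -272.25$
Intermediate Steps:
$z{\left(v \right)} = -6 + 2 v$ ($z{\left(v \right)} = 2 \left(v - 3\right) = 2 \left(-3 + v\right) = -6 + 2 v$)
$d{\left(B,J \right)} = - \frac{9}{B + J}$ ($d{\left(B,J \right)} = \frac{-7 - 2}{J + B} = - \frac{9}{B + J}$)
$d{\left(z{\left(5 \right)},-12 \right)} \left(-242\right) = - \frac{9}{\left(-6 + 2 \cdot 5\right) - 12} \left(-242\right) = - \frac{9}{\left(-6 + 10\right) - 12} \left(-242\right) = - \frac{9}{4 - 12} \left(-242\right) = - \frac{9}{-8} \left(-242\right) = \left(-9\right) \left(- \frac{1}{8}\right) \left(-242\right) = \frac{9}{8} \left(-242\right) = - \frac{1089}{4}$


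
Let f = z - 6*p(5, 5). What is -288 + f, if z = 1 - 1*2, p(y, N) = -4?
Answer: -265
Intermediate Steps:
z = -1 (z = 1 - 2 = -1)
f = 23 (f = -1 - 6*(-4) = -1 + 24 = 23)
-288 + f = -288 + 23 = -265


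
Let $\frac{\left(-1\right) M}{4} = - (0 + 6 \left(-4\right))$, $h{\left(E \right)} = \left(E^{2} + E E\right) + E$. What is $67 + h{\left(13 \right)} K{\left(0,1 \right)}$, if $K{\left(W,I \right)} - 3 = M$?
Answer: $-32576$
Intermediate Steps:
$h{\left(E \right)} = E + 2 E^{2}$ ($h{\left(E \right)} = \left(E^{2} + E^{2}\right) + E = 2 E^{2} + E = E + 2 E^{2}$)
$M = -96$ ($M = - 4 \left(- (0 + 6 \left(-4\right))\right) = - 4 \left(- (0 - 24)\right) = - 4 \left(\left(-1\right) \left(-24\right)\right) = \left(-4\right) 24 = -96$)
$K{\left(W,I \right)} = -93$ ($K{\left(W,I \right)} = 3 - 96 = -93$)
$67 + h{\left(13 \right)} K{\left(0,1 \right)} = 67 + 13 \left(1 + 2 \cdot 13\right) \left(-93\right) = 67 + 13 \left(1 + 26\right) \left(-93\right) = 67 + 13 \cdot 27 \left(-93\right) = 67 + 351 \left(-93\right) = 67 - 32643 = -32576$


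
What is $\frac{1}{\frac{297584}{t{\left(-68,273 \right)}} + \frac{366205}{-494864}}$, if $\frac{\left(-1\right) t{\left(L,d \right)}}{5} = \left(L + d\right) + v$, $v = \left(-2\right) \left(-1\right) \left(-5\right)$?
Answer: $- \frac{482492400}{147620658451} \approx -0.0032685$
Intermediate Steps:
$v = -10$ ($v = 2 \left(-5\right) = -10$)
$t{\left(L,d \right)} = 50 - 5 L - 5 d$ ($t{\left(L,d \right)} = - 5 \left(\left(L + d\right) - 10\right) = - 5 \left(-10 + L + d\right) = 50 - 5 L - 5 d$)
$\frac{1}{\frac{297584}{t{\left(-68,273 \right)}} + \frac{366205}{-494864}} = \frac{1}{\frac{297584}{50 - -340 - 1365} + \frac{366205}{-494864}} = \frac{1}{\frac{297584}{50 + 340 - 1365} + 366205 \left(- \frac{1}{494864}\right)} = \frac{1}{\frac{297584}{-975} - \frac{366205}{494864}} = \frac{1}{297584 \left(- \frac{1}{975}\right) - \frac{366205}{494864}} = \frac{1}{- \frac{297584}{975} - \frac{366205}{494864}} = \frac{1}{- \frac{147620658451}{482492400}} = - \frac{482492400}{147620658451}$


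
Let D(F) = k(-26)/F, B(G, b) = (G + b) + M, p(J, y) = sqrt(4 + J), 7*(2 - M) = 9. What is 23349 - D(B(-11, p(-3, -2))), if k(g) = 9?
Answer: 1517748/65 ≈ 23350.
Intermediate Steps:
M = 5/7 (M = 2 - 1/7*9 = 2 - 9/7 = 5/7 ≈ 0.71429)
B(G, b) = 5/7 + G + b (B(G, b) = (G + b) + 5/7 = 5/7 + G + b)
D(F) = 9/F
23349 - D(B(-11, p(-3, -2))) = 23349 - 9/(5/7 - 11 + sqrt(4 - 3)) = 23349 - 9/(5/7 - 11 + sqrt(1)) = 23349 - 9/(5/7 - 11 + 1) = 23349 - 9/(-65/7) = 23349 - 9*(-7)/65 = 23349 - 1*(-63/65) = 23349 + 63/65 = 1517748/65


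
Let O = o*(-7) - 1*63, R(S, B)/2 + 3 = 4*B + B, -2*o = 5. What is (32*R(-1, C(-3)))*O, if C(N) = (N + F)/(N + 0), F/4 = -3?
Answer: -64064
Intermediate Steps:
o = -5/2 (o = -1/2*5 = -5/2 ≈ -2.5000)
F = -12 (F = 4*(-3) = -12)
C(N) = (-12 + N)/N (C(N) = (N - 12)/(N + 0) = (-12 + N)/N)
R(S, B) = -6 + 10*B (R(S, B) = -6 + 2*(4*B + B) = -6 + 2*(5*B) = -6 + 10*B)
O = -91/2 (O = -5/2*(-7) - 1*63 = 35/2 - 63 = -91/2 ≈ -45.500)
(32*R(-1, C(-3)))*O = (32*(-6 + 10*((-12 - 3)/(-3))))*(-91/2) = (32*(-6 + 10*(-1/3*(-15))))*(-91/2) = (32*(-6 + 10*5))*(-91/2) = (32*(-6 + 50))*(-91/2) = (32*44)*(-91/2) = 1408*(-91/2) = -64064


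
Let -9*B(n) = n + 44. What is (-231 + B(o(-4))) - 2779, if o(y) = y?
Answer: -27130/9 ≈ -3014.4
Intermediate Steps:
B(n) = -44/9 - n/9 (B(n) = -(n + 44)/9 = -(44 + n)/9 = -44/9 - n/9)
(-231 + B(o(-4))) - 2779 = (-231 + (-44/9 - ⅑*(-4))) - 2779 = (-231 + (-44/9 + 4/9)) - 2779 = (-231 - 40/9) - 2779 = -2119/9 - 2779 = -27130/9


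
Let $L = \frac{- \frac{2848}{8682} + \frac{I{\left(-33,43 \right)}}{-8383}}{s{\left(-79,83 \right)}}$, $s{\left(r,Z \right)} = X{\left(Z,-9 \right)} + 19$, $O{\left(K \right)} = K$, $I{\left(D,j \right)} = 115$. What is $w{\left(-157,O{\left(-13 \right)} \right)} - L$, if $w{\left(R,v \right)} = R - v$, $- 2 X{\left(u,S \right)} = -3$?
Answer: $- \frac{214825246898}{1492014723} \approx -143.98$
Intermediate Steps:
$X{\left(u,S \right)} = \frac{3}{2}$ ($X{\left(u,S \right)} = \left(- \frac{1}{2}\right) \left(-3\right) = \frac{3}{2}$)
$s{\left(r,Z \right)} = \frac{41}{2}$ ($s{\left(r,Z \right)} = \frac{3}{2} + 19 = \frac{41}{2}$)
$L = - \frac{24873214}{1492014723}$ ($L = \frac{- \frac{2848}{8682} + \frac{115}{-8383}}{\frac{41}{2}} = \left(\left(-2848\right) \frac{1}{8682} + 115 \left(- \frac{1}{8383}\right)\right) \frac{2}{41} = \left(- \frac{1424}{4341} - \frac{115}{8383}\right) \frac{2}{41} = \left(- \frac{12436607}{36390603}\right) \frac{2}{41} = - \frac{24873214}{1492014723} \approx -0.016671$)
$w{\left(-157,O{\left(-13 \right)} \right)} - L = \left(-157 - -13\right) - - \frac{24873214}{1492014723} = \left(-157 + 13\right) + \frac{24873214}{1492014723} = -144 + \frac{24873214}{1492014723} = - \frac{214825246898}{1492014723}$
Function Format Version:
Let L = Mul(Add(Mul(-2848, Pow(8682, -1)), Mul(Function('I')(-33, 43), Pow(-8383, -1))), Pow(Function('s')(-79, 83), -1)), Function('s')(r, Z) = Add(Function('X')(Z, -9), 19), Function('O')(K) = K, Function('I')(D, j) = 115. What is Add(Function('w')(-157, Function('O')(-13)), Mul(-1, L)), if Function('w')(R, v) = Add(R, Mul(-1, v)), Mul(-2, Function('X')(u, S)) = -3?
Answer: Rational(-214825246898, 1492014723) ≈ -143.98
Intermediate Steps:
Function('X')(u, S) = Rational(3, 2) (Function('X')(u, S) = Mul(Rational(-1, 2), -3) = Rational(3, 2))
Function('s')(r, Z) = Rational(41, 2) (Function('s')(r, Z) = Add(Rational(3, 2), 19) = Rational(41, 2))
L = Rational(-24873214, 1492014723) (L = Mul(Add(Mul(-2848, Pow(8682, -1)), Mul(115, Pow(-8383, -1))), Pow(Rational(41, 2), -1)) = Mul(Add(Mul(-2848, Rational(1, 8682)), Mul(115, Rational(-1, 8383))), Rational(2, 41)) = Mul(Add(Rational(-1424, 4341), Rational(-115, 8383)), Rational(2, 41)) = Mul(Rational(-12436607, 36390603), Rational(2, 41)) = Rational(-24873214, 1492014723) ≈ -0.016671)
Add(Function('w')(-157, Function('O')(-13)), Mul(-1, L)) = Add(Add(-157, Mul(-1, -13)), Mul(-1, Rational(-24873214, 1492014723))) = Add(Add(-157, 13), Rational(24873214, 1492014723)) = Add(-144, Rational(24873214, 1492014723)) = Rational(-214825246898, 1492014723)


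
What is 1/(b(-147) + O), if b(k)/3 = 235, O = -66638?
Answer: -1/65933 ≈ -1.5167e-5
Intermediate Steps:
b(k) = 705 (b(k) = 3*235 = 705)
1/(b(-147) + O) = 1/(705 - 66638) = 1/(-65933) = -1/65933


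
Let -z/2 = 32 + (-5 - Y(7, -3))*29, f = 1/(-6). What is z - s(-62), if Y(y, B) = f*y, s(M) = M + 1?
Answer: 658/3 ≈ 219.33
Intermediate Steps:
f = -⅙ ≈ -0.16667
s(M) = 1 + M
Y(y, B) = -y/6
z = 475/3 (z = -2*(32 + (-5 - (-1)*7/6)*29) = -2*(32 + (-5 - 1*(-7/6))*29) = -2*(32 + (-5 + 7/6)*29) = -2*(32 - 23/6*29) = -2*(32 - 667/6) = -2*(-475/6) = 475/3 ≈ 158.33)
z - s(-62) = 475/3 - (1 - 62) = 475/3 - 1*(-61) = 475/3 + 61 = 658/3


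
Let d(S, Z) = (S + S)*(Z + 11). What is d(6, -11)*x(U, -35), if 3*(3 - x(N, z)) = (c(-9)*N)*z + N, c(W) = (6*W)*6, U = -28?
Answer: 0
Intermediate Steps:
d(S, Z) = 2*S*(11 + Z) (d(S, Z) = (2*S)*(11 + Z) = 2*S*(11 + Z))
c(W) = 36*W
x(N, z) = 3 - N/3 + 108*N*z (x(N, z) = 3 - (((36*(-9))*N)*z + N)/3 = 3 - ((-324*N)*z + N)/3 = 3 - (-324*N*z + N)/3 = 3 - (N - 324*N*z)/3 = 3 + (-N/3 + 108*N*z) = 3 - N/3 + 108*N*z)
d(6, -11)*x(U, -35) = (2*6*(11 - 11))*(3 - ⅓*(-28) + 108*(-28)*(-35)) = (2*6*0)*(3 + 28/3 + 105840) = 0*(317557/3) = 0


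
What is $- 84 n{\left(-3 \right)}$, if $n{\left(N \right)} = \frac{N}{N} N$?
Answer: $252$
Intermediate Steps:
$n{\left(N \right)} = N$ ($n{\left(N \right)} = 1 N = N$)
$- 84 n{\left(-3 \right)} = \left(-84\right) \left(-3\right) = 252$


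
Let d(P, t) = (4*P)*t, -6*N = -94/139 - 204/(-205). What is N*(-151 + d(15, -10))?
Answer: 3411793/85485 ≈ 39.911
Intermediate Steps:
N = -4543/85485 (N = -(-94/139 - 204/(-205))/6 = -(-94*1/139 - 204*(-1/205))/6 = -(-94/139 + 204/205)/6 = -⅙*9086/28495 = -4543/85485 ≈ -0.053144)
d(P, t) = 4*P*t
N*(-151 + d(15, -10)) = -4543*(-151 + 4*15*(-10))/85485 = -4543*(-151 - 600)/85485 = -4543/85485*(-751) = 3411793/85485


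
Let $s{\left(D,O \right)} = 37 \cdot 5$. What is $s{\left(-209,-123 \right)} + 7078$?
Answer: $7263$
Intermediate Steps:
$s{\left(D,O \right)} = 185$
$s{\left(-209,-123 \right)} + 7078 = 185 + 7078 = 7263$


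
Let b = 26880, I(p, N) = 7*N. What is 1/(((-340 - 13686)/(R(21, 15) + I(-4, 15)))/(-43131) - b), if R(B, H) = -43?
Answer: -1337061/35940192667 ≈ -3.7202e-5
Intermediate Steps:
1/(((-340 - 13686)/(R(21, 15) + I(-4, 15)))/(-43131) - b) = 1/(((-340 - 13686)/(-43 + 7*15))/(-43131) - 1*26880) = 1/(-14026/(-43 + 105)*(-1/43131) - 26880) = 1/(-14026/62*(-1/43131) - 26880) = 1/(-14026*1/62*(-1/43131) - 26880) = 1/(-7013/31*(-1/43131) - 26880) = 1/(7013/1337061 - 26880) = 1/(-35940192667/1337061) = -1337061/35940192667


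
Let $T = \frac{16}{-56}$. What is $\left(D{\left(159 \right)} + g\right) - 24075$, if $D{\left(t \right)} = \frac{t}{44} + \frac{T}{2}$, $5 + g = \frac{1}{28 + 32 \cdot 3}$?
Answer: $- \frac{57470656}{2387} \approx -24077.0$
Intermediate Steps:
$g = - \frac{619}{124}$ ($g = -5 + \frac{1}{28 + 32 \cdot 3} = -5 + \frac{1}{28 + 96} = -5 + \frac{1}{124} = - \frac{619}{124} \approx -4.9919$)
$T = - \frac{2}{7}$ ($T = 16 \left(- \frac{1}{56}\right) = - \frac{2}{7} \approx -0.28571$)
$D{\left(t \right)} = - \frac{1}{7} + \frac{t}{44}$ ($D{\left(t \right)} = \frac{t}{44} - \frac{2}{7 \cdot 2} = t \frac{1}{44} - \frac{1}{7} = \frac{t}{44} - \frac{1}{7} = - \frac{1}{7} + \frac{t}{44}$)
$\left(D{\left(159 \right)} + g\right) - 24075 = \left(\left(- \frac{1}{7} + \frac{1}{44} \cdot 159\right) - \frac{619}{124}\right) - 24075 = \left(\left(- \frac{1}{7} + \frac{159}{44}\right) - \frac{619}{124}\right) - 24075 = \left(\frac{1069}{308} - \frac{619}{124}\right) - 24075 = - \frac{3631}{2387} - 24075 = - \frac{57470656}{2387}$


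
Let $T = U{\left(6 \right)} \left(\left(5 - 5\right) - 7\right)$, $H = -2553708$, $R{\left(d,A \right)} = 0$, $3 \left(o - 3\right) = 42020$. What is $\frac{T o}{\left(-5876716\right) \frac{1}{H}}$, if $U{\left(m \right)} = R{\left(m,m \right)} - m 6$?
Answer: $\frac{2253925664172}{1469179} \approx 1.5341 \cdot 10^{6}$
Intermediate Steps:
$o = \frac{42029}{3}$ ($o = 3 + \frac{1}{3} \cdot 42020 = 3 + \frac{42020}{3} = \frac{42029}{3} \approx 14010.0$)
$U{\left(m \right)} = - 6 m$ ($U{\left(m \right)} = 0 - m 6 = 0 - 6 m = - 6 m$)
$T = 252$ ($T = \left(-6\right) 6 \left(\left(5 - 5\right) - 7\right) = - 36 \left(0 - 7\right) = \left(-36\right) \left(-7\right) = 252$)
$\frac{T o}{\left(-5876716\right) \frac{1}{H}} = \frac{252 \cdot \frac{42029}{3}}{\left(-5876716\right) \frac{1}{-2553708}} = \frac{3530436}{\left(-5876716\right) \left(- \frac{1}{2553708}\right)} = \frac{3530436}{\frac{1469179}{638427}} = 3530436 \cdot \frac{638427}{1469179} = \frac{2253925664172}{1469179}$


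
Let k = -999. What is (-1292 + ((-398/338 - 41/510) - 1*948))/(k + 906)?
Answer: 193174019/8015670 ≈ 24.100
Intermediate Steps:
(-1292 + ((-398/338 - 41/510) - 1*948))/(k + 906) = (-1292 + ((-398/338 - 41/510) - 1*948))/(-999 + 906) = (-1292 + ((-398*1/338 - 41*1/510) - 948))/(-93) = (-1292 + ((-199/169 - 41/510) - 948))*(-1/93) = (-1292 + (-108419/86190 - 948))*(-1/93) = (-1292 - 81816539/86190)*(-1/93) = -193174019/86190*(-1/93) = 193174019/8015670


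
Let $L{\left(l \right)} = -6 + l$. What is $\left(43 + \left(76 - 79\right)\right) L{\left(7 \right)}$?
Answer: $40$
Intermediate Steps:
$\left(43 + \left(76 - 79\right)\right) L{\left(7 \right)} = \left(43 + \left(76 - 79\right)\right) \left(-6 + 7\right) = \left(43 + \left(76 - 79\right)\right) 1 = \left(43 - 3\right) 1 = 40 \cdot 1 = 40$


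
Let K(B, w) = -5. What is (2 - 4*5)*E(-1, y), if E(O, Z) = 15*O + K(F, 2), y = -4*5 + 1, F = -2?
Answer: 360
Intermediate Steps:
y = -19 (y = -20 + 1 = -19)
E(O, Z) = -5 + 15*O (E(O, Z) = 15*O - 5 = -5 + 15*O)
(2 - 4*5)*E(-1, y) = (2 - 4*5)*(-5 + 15*(-1)) = (2 - 20)*(-5 - 15) = -18*(-20) = 360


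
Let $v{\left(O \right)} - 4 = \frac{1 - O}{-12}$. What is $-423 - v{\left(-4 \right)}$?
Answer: $- \frac{5119}{12} \approx -426.58$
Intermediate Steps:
$v{\left(O \right)} = \frac{47}{12} + \frac{O}{12}$ ($v{\left(O \right)} = 4 + \frac{1 - O}{-12} = 4 + \left(1 - O\right) \left(- \frac{1}{12}\right) = 4 + \left(- \frac{1}{12} + \frac{O}{12}\right) = \frac{47}{12} + \frac{O}{12}$)
$-423 - v{\left(-4 \right)} = -423 - \left(\frac{47}{12} + \frac{1}{12} \left(-4\right)\right) = -423 - \left(\frac{47}{12} - \frac{1}{3}\right) = -423 - \frac{43}{12} = - \frac{5119}{12}$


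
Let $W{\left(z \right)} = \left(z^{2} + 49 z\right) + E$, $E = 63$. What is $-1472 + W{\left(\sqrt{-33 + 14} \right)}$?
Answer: $-1428 + 49 i \sqrt{19} \approx -1428.0 + 213.59 i$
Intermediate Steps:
$W{\left(z \right)} = 63 + z^{2} + 49 z$ ($W{\left(z \right)} = \left(z^{2} + 49 z\right) + 63 = 63 + z^{2} + 49 z$)
$-1472 + W{\left(\sqrt{-33 + 14} \right)} = -1472 + \left(63 + \left(\sqrt{-33 + 14}\right)^{2} + 49 \sqrt{-33 + 14}\right) = -1472 + \left(63 + \left(\sqrt{-19}\right)^{2} + 49 \sqrt{-19}\right) = -1472 + \left(63 + \left(i \sqrt{19}\right)^{2} + 49 i \sqrt{19}\right) = -1472 + \left(63 - 19 + 49 i \sqrt{19}\right) = -1472 + \left(44 + 49 i \sqrt{19}\right) = -1428 + 49 i \sqrt{19}$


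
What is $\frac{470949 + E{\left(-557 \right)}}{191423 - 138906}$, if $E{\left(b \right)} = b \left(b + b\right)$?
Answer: $\frac{1091447}{52517} \approx 20.783$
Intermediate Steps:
$E{\left(b \right)} = 2 b^{2}$ ($E{\left(b \right)} = b 2 b = 2 b^{2}$)
$\frac{470949 + E{\left(-557 \right)}}{191423 - 138906} = \frac{470949 + 2 \left(-557\right)^{2}}{191423 - 138906} = \frac{470949 + 2 \cdot 310249}{52517} = \left(470949 + 620498\right) \frac{1}{52517} = 1091447 \cdot \frac{1}{52517} = \frac{1091447}{52517}$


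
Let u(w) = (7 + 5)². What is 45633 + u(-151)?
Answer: 45777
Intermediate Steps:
u(w) = 144 (u(w) = 12² = 144)
45633 + u(-151) = 45633 + 144 = 45777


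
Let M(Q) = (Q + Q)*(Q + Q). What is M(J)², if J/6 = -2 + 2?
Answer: 0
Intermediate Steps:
J = 0 (J = 6*(-2 + 2) = 6*0 = 0)
M(Q) = 4*Q² (M(Q) = (2*Q)*(2*Q) = 4*Q²)
M(J)² = (4*0²)² = (4*0)² = 0² = 0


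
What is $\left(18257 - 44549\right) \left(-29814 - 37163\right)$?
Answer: $1760959284$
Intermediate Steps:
$\left(18257 - 44549\right) \left(-29814 - 37163\right) = \left(-26292\right) \left(-66977\right) = 1760959284$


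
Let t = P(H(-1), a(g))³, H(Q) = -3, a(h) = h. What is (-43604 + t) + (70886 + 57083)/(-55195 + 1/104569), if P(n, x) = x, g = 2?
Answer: -251635802440945/5771685954 ≈ -43598.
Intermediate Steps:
t = 8 (t = 2³ = 8)
(-43604 + t) + (70886 + 57083)/(-55195 + 1/104569) = (-43604 + 8) + (70886 + 57083)/(-55195 + 1/104569) = -43596 + 127969/(-55195 + 1/104569) = -43596 + 127969/(-5771685954/104569) = -43596 + 127969*(-104569/5771685954) = -43596 - 13381590361/5771685954 = -251635802440945/5771685954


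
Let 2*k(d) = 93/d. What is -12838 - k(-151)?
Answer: -3876983/302 ≈ -12838.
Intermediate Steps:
k(d) = 93/(2*d) (k(d) = (93/d)/2 = 93/(2*d))
-12838 - k(-151) = -12838 - 93/(2*(-151)) = -12838 - 93*(-1)/(2*151) = -12838 - 1*(-93/302) = -12838 + 93/302 = -3876983/302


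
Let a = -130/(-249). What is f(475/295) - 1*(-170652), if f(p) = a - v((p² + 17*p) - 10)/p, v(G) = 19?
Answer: 212447699/1245 ≈ 1.7064e+5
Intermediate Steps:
a = 130/249 (a = -130*(-1/249) = 130/249 ≈ 0.52209)
f(p) = 130/249 - 19/p
f(475/295) - 1*(-170652) = (130/249 - 19/(475/295)) - 1*(-170652) = (130/249 - 19/(475*(1/295))) + 170652 = (130/249 - 19/95/59) + 170652 = (130/249 - 19*59/95) + 170652 = (130/249 - 59/5) + 170652 = -14041/1245 + 170652 = 212447699/1245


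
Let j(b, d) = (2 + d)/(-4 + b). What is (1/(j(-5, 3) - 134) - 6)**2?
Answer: 52925625/1466521 ≈ 36.089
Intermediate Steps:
j(b, d) = (2 + d)/(-4 + b)
(1/(j(-5, 3) - 134) - 6)**2 = (1/((2 + 3)/(-4 - 5) - 134) - 6)**2 = (1/(5/(-9) - 134) - 6)**2 = (1/(-1/9*5 - 134) - 6)**2 = (1/(-5/9 - 134) - 6)**2 = (1/(-1211/9) - 6)**2 = (-9/1211 - 6)**2 = (-7275/1211)**2 = 52925625/1466521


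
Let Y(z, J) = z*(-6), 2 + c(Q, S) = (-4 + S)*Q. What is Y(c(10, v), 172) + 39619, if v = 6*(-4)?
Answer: 41311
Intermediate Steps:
v = -24
c(Q, S) = -2 + Q*(-4 + S) (c(Q, S) = -2 + (-4 + S)*Q = -2 + Q*(-4 + S))
Y(z, J) = -6*z
Y(c(10, v), 172) + 39619 = -6*(-2 - 4*10 + 10*(-24)) + 39619 = -6*(-2 - 40 - 240) + 39619 = -6*(-282) + 39619 = 1692 + 39619 = 41311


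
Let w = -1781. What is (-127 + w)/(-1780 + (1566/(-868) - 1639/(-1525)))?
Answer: 140312200/130952861 ≈ 1.0715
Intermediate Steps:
(-127 + w)/(-1780 + (1566/(-868) - 1639/(-1525))) = (-127 - 1781)/(-1780 + (1566/(-868) - 1639/(-1525))) = -1908/(-1780 + (1566*(-1/868) - 1639*(-1/1525))) = -1908/(-1780 + (-783/434 + 1639/1525)) = -1908/(-1780 - 482749/661850) = -1908/(-1178575749/661850) = -1908*(-661850/1178575749) = 140312200/130952861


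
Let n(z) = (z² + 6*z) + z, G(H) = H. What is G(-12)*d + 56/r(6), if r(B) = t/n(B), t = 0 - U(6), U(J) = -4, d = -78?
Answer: 2028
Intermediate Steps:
t = 4 (t = 0 - 1*(-4) = 0 + 4 = 4)
n(z) = z² + 7*z
r(B) = 4/(B*(7 + B)) (r(B) = 4/((B*(7 + B))) = 4*(1/(B*(7 + B))) = 4/(B*(7 + B)))
G(-12)*d + 56/r(6) = -12*(-78) + 56/((4/(6*(7 + 6)))) = 936 + 56/((4*(⅙)/13)) = 936 + 56/((4*(⅙)*(1/13))) = 936 + 56/(2/39) = 936 + 56*(39/2) = 936 + 1092 = 2028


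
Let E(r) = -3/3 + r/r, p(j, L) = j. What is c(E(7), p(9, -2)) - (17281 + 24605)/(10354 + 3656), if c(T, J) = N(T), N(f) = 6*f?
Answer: -6981/2335 ≈ -2.9897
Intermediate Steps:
E(r) = 0 (E(r) = -3*1/3 + 1 = -1 + 1 = 0)
c(T, J) = 6*T
c(E(7), p(9, -2)) - (17281 + 24605)/(10354 + 3656) = 6*0 - (17281 + 24605)/(10354 + 3656) = 0 - 41886/14010 = 0 - 1*6981/2335 = 0 - 6981/2335 = -6981/2335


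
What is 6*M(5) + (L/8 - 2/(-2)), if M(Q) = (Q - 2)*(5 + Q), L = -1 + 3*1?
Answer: 725/4 ≈ 181.25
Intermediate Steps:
L = 2 (L = -1 + 3 = 2)
M(Q) = (-2 + Q)*(5 + Q)
6*M(5) + (L/8 - 2/(-2)) = 6*(-10 + 5² + 3*5) + (2/8 - 2/(-2)) = 6*(-10 + 25 + 15) + (2*(⅛) - 2*(-½)) = 6*30 + (¼ + 1) = 180 + 5/4 = 725/4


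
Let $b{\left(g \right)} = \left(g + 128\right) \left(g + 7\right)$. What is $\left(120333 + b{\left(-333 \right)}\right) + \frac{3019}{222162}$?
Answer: $\frac{41580509425}{222162} \approx 1.8716 \cdot 10^{5}$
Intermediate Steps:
$b{\left(g \right)} = \left(7 + g\right) \left(128 + g\right)$ ($b{\left(g \right)} = \left(128 + g\right) \left(7 + g\right) = \left(7 + g\right) \left(128 + g\right)$)
$\left(120333 + b{\left(-333 \right)}\right) + \frac{3019}{222162} = \left(120333 + \left(896 + \left(-333\right)^{2} + 135 \left(-333\right)\right)\right) + \frac{3019}{222162} = \left(120333 + \left(896 + 110889 - 44955\right)\right) + 3019 \cdot \frac{1}{222162} = \left(120333 + 66830\right) + \frac{3019}{222162} = 187163 + \frac{3019}{222162} = \frac{41580509425}{222162}$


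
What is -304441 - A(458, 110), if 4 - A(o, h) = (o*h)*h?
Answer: 5237355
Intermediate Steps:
A(o, h) = 4 - o*h² (A(o, h) = 4 - o*h*h = 4 - h*o*h = 4 - o*h²)
-304441 - A(458, 110) = -304441 - (4 - 1*458*110²) = -304441 - (4 - 1*458*12100) = -304441 - (4 - 5541800) = -304441 - 1*(-5541796) = -304441 + 5541796 = 5237355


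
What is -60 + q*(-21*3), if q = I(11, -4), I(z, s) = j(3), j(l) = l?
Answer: -249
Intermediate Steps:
I(z, s) = 3
q = 3
-60 + q*(-21*3) = -60 + 3*(-21*3) = -60 + 3*(-63) = -60 - 189 = -249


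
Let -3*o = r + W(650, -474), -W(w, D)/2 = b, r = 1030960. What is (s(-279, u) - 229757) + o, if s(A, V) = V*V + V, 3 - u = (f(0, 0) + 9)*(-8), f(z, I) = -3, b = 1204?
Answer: -1709867/3 ≈ -5.6996e+5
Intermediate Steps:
u = 51 (u = 3 - (-3 + 9)*(-8) = 3 - 6*(-8) = 3 - 1*(-48) = 3 + 48 = 51)
W(w, D) = -2408 (W(w, D) = -2*1204 = -2408)
s(A, V) = V + V**2 (s(A, V) = V**2 + V = V + V**2)
o = -1028552/3 (o = -(1030960 - 2408)/3 = -1/3*1028552 = -1028552/3 ≈ -3.4285e+5)
(s(-279, u) - 229757) + o = (51*(1 + 51) - 229757) - 1028552/3 = (51*52 - 229757) - 1028552/3 = (2652 - 229757) - 1028552/3 = -227105 - 1028552/3 = -1709867/3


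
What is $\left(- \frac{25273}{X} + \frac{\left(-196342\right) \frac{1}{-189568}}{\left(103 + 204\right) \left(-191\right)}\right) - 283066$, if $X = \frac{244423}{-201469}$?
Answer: $- \frac{356236554170461090781}{1358466225851584} \approx -2.6223 \cdot 10^{5}$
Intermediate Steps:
$X = - \frac{244423}{201469}$ ($X = 244423 \left(- \frac{1}{201469}\right) = - \frac{244423}{201469} \approx -1.2132$)
$\left(- \frac{25273}{X} + \frac{\left(-196342\right) \frac{1}{-189568}}{\left(103 + 204\right) \left(-191\right)}\right) - 283066 = \left(- \frac{25273}{- \frac{244423}{201469}} + \frac{\left(-196342\right) \frac{1}{-189568}}{\left(103 + 204\right) \left(-191\right)}\right) - 283066 = \left(\left(-25273\right) \left(- \frac{201469}{244423}\right) + \frac{\left(-196342\right) \left(- \frac{1}{189568}\right)}{307 \left(-191\right)}\right) - 283066 = \left(\frac{5091726037}{244423} + \frac{98171}{94784 \left(-58637\right)}\right) - 283066 = \left(\frac{5091726037}{244423} + \frac{98171}{94784} \left(- \frac{1}{58637}\right)\right) - 283066 = \left(\frac{5091726037}{244423} - \frac{98171}{5557849408}\right) - 283066 = \frac{28299046516443385763}{1358466225851584} - 283066 = - \frac{356236554170461090781}{1358466225851584}$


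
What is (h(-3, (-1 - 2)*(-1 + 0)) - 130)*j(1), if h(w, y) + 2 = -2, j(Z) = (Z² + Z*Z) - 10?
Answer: 1072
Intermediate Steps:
j(Z) = -10 + 2*Z² (j(Z) = (Z² + Z²) - 10 = 2*Z² - 10 = -10 + 2*Z²)
h(w, y) = -4 (h(w, y) = -2 - 2 = -4)
(h(-3, (-1 - 2)*(-1 + 0)) - 130)*j(1) = (-4 - 130)*(-10 + 2*1²) = -134*(-10 + 2*1) = -134*(-10 + 2) = -134*(-8) = 1072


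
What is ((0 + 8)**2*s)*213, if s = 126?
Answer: 1717632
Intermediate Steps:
((0 + 8)**2*s)*213 = ((0 + 8)**2*126)*213 = (8**2*126)*213 = (64*126)*213 = 8064*213 = 1717632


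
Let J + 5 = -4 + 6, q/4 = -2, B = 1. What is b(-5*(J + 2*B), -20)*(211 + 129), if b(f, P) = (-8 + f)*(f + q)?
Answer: 3060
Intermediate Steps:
q = -8 (q = 4*(-2) = -8)
J = -3 (J = -5 + (-4 + 6) = -5 + 2 = -3)
b(f, P) = (-8 + f)**2 (b(f, P) = (-8 + f)*(f - 8) = (-8 + f)*(-8 + f) = (-8 + f)**2)
b(-5*(J + 2*B), -20)*(211 + 129) = (64 + (-5*(-3 + 2*1))**2 - (-80)*(-3 + 2*1))*(211 + 129) = (64 + (-5*(-3 + 2))**2 - (-80)*(-3 + 2))*340 = (64 + (-5*(-1))**2 - (-80)*(-1))*340 = (64 + 5**2 - 16*5)*340 = (64 + 25 - 80)*340 = 9*340 = 3060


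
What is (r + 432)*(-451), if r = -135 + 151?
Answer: -202048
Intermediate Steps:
r = 16
(r + 432)*(-451) = (16 + 432)*(-451) = 448*(-451) = -202048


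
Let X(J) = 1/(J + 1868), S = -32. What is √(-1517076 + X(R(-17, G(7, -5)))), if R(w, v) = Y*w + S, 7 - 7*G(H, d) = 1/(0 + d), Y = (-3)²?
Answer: I*√477455675609/561 ≈ 1231.7*I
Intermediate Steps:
Y = 9
G(H, d) = 1 - 1/(7*d) (G(H, d) = 1 - 1/(7*(0 + d)) = 1 - 1/(7*d))
R(w, v) = -32 + 9*w (R(w, v) = 9*w - 32 = -32 + 9*w)
X(J) = 1/(1868 + J)
√(-1517076 + X(R(-17, G(7, -5)))) = √(-1517076 + 1/(1868 + (-32 + 9*(-17)))) = √(-1517076 + 1/(1868 + (-32 - 153))) = √(-1517076 + 1/(1868 - 185)) = √(-1517076 + 1/1683) = √(-2553238907/1683) = I*√477455675609/561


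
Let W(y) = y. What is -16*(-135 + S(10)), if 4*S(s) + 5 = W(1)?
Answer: 2176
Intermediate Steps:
S(s) = -1 (S(s) = -5/4 + (¼)*1 = -5/4 + ¼ = -1)
-16*(-135 + S(10)) = -16*(-135 - 1) = -16*(-136) = 2176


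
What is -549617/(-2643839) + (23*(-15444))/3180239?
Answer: 808790079595/8408039897521 ≈ 0.096192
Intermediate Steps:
-549617/(-2643839) + (23*(-15444))/3180239 = -549617*(-1/2643839) - 355212*1/3180239 = 549617/2643839 - 355212/3180239 = 808790079595/8408039897521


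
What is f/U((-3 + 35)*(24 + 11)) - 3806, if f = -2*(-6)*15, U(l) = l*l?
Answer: -238712311/62720 ≈ -3806.0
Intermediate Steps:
U(l) = l**2
f = 180 (f = 12*15 = 180)
f/U((-3 + 35)*(24 + 11)) - 3806 = 180/(((-3 + 35)*(24 + 11))**2) - 3806 = 180/((32*35)**2) - 3806 = 180/(1120**2) - 3806 = 180/1254400 - 3806 = 180*(1/1254400) - 3806 = 9/62720 - 3806 = -238712311/62720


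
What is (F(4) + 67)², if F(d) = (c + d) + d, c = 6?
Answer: 6561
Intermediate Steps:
F(d) = 6 + 2*d (F(d) = (6 + d) + d = 6 + 2*d)
(F(4) + 67)² = ((6 + 2*4) + 67)² = ((6 + 8) + 67)² = (14 + 67)² = 81² = 6561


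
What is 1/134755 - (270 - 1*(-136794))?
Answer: -18470059319/134755 ≈ -1.3706e+5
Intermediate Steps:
1/134755 - (270 - 1*(-136794)) = 1/134755 - (270 + 136794) = 1/134755 - 1*137064 = 1/134755 - 137064 = -18470059319/134755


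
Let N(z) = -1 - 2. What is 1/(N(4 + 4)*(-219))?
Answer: 1/657 ≈ 0.0015221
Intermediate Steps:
N(z) = -3
1/(N(4 + 4)*(-219)) = 1/(-3*(-219)) = 1/657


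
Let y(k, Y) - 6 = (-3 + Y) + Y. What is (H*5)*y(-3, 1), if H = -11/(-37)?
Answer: 275/37 ≈ 7.4324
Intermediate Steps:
y(k, Y) = 3 + 2*Y (y(k, Y) = 6 + ((-3 + Y) + Y) = 6 + (-3 + 2*Y) = 3 + 2*Y)
H = 11/37 (H = -11*(-1/37) = 11/37 ≈ 0.29730)
(H*5)*y(-3, 1) = ((11/37)*5)*(3 + 2*1) = 55*(3 + 2)/37 = (55/37)*5 = 275/37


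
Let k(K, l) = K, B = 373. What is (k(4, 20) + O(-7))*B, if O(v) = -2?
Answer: 746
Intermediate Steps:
(k(4, 20) + O(-7))*B = (4 - 2)*373 = 2*373 = 746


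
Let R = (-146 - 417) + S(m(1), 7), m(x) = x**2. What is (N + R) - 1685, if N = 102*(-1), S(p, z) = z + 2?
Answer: -2341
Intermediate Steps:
S(p, z) = 2 + z
R = -554 (R = (-146 - 417) + (2 + 7) = -563 + 9 = -554)
N = -102
(N + R) - 1685 = (-102 - 554) - 1685 = -656 - 1685 = -2341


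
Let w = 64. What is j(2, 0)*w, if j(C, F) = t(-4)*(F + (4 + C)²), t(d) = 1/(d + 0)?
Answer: -576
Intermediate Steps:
t(d) = 1/d
j(C, F) = -F/4 - (4 + C)²/4 (j(C, F) = (F + (4 + C)²)/(-4) = -(F + (4 + C)²)/4 = -F/4 - (4 + C)²/4)
j(2, 0)*w = (-¼*0 - (4 + 2)²/4)*64 = (0 - ¼*6²)*64 = (0 - ¼*36)*64 = (0 - 9)*64 = -9*64 = -576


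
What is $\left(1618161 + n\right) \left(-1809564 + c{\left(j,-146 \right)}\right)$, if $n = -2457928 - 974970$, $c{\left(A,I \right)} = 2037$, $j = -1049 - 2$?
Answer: $3280186125399$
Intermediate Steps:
$j = -1051$
$n = -3432898$
$\left(1618161 + n\right) \left(-1809564 + c{\left(j,-146 \right)}\right) = \left(1618161 - 3432898\right) \left(-1809564 + 2037\right) = \left(-1814737\right) \left(-1807527\right) = 3280186125399$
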